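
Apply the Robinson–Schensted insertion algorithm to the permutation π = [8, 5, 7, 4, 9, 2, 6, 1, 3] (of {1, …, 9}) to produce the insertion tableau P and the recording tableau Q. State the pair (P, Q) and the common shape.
P = [1, 3, 9] / [2, 6] / [4, 7] / [5] / [8];  Q = [1, 3, 5] / [2, 7] / [4, 9] / [6] / [8];  common shape = (3, 2, 2, 1, 1)

Row-insert the values π_1, π_2, … into P one at a time, bumping the leftmost entry strictly greater than the inserted value down to the next row. The recording tableau Q records, in position (i, j), the step at which that cell was added to P.
  Insert 8 (step 1): P = [8];  Q = [1]
  Insert 5 (step 2): P = [5] / [8];  Q = [1] / [2]
  Insert 7 (step 3): P = [5, 7] / [8];  Q = [1, 3] / [2]
  Insert 4 (step 4): P = [4, 7] / [5] / [8];  Q = [1, 3] / [2] / [4]
  Insert 9 (step 5): P = [4, 7, 9] / [5] / [8];  Q = [1, 3, 5] / [2] / [4]
  Insert 2 (step 6): P = [2, 7, 9] / [4] / [5] / [8];  Q = [1, 3, 5] / [2] / [4] / [6]
  Insert 6 (step 7): P = [2, 6, 9] / [4, 7] / [5] / [8];  Q = [1, 3, 5] / [2, 7] / [4] / [6]
  Insert 1 (step 8): P = [1, 6, 9] / [2, 7] / [4] / [5] / [8];  Q = [1, 3, 5] / [2, 7] / [4] / [6] / [8]
  Insert 3 (step 9): P = [1, 3, 9] / [2, 6] / [4, 7] / [5] / [8];  Q = [1, 3, 5] / [2, 7] / [4, 9] / [6] / [8]
Final shape: (3, 2, 2, 1, 1).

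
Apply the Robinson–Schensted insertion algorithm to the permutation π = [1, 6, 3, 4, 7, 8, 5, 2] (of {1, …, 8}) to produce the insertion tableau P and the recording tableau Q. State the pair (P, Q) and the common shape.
P = [1, 2, 4, 5, 8] / [3, 7] / [6];  Q = [1, 2, 4, 5, 6] / [3, 7] / [8];  common shape = (5, 2, 1)

Row-insert the values π_1, π_2, … into P one at a time, bumping the leftmost entry strictly greater than the inserted value down to the next row. The recording tableau Q records, in position (i, j), the step at which that cell was added to P.
  Insert 1 (step 1): P = [1];  Q = [1]
  Insert 6 (step 2): P = [1, 6];  Q = [1, 2]
  Insert 3 (step 3): P = [1, 3] / [6];  Q = [1, 2] / [3]
  Insert 4 (step 4): P = [1, 3, 4] / [6];  Q = [1, 2, 4] / [3]
  Insert 7 (step 5): P = [1, 3, 4, 7] / [6];  Q = [1, 2, 4, 5] / [3]
  Insert 8 (step 6): P = [1, 3, 4, 7, 8] / [6];  Q = [1, 2, 4, 5, 6] / [3]
  Insert 5 (step 7): P = [1, 3, 4, 5, 8] / [6, 7];  Q = [1, 2, 4, 5, 6] / [3, 7]
  Insert 2 (step 8): P = [1, 2, 4, 5, 8] / [3, 7] / [6];  Q = [1, 2, 4, 5, 6] / [3, 7] / [8]
Final shape: (5, 2, 1).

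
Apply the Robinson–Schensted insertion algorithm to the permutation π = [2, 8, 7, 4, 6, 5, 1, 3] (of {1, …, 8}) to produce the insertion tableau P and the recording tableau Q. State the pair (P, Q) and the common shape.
P = [1, 3, 5] / [2, 4] / [6] / [7] / [8];  Q = [1, 2, 5] / [3, 8] / [4] / [6] / [7];  common shape = (3, 2, 1, 1, 1)

Row-insert the values π_1, π_2, … into P one at a time, bumping the leftmost entry strictly greater than the inserted value down to the next row. The recording tableau Q records, in position (i, j), the step at which that cell was added to P.
  Insert 2 (step 1): P = [2];  Q = [1]
  Insert 8 (step 2): P = [2, 8];  Q = [1, 2]
  Insert 7 (step 3): P = [2, 7] / [8];  Q = [1, 2] / [3]
  Insert 4 (step 4): P = [2, 4] / [7] / [8];  Q = [1, 2] / [3] / [4]
  Insert 6 (step 5): P = [2, 4, 6] / [7] / [8];  Q = [1, 2, 5] / [3] / [4]
  Insert 5 (step 6): P = [2, 4, 5] / [6] / [7] / [8];  Q = [1, 2, 5] / [3] / [4] / [6]
  Insert 1 (step 7): P = [1, 4, 5] / [2] / [6] / [7] / [8];  Q = [1, 2, 5] / [3] / [4] / [6] / [7]
  Insert 3 (step 8): P = [1, 3, 5] / [2, 4] / [6] / [7] / [8];  Q = [1, 2, 5] / [3, 8] / [4] / [6] / [7]
Final shape: (3, 2, 1, 1, 1).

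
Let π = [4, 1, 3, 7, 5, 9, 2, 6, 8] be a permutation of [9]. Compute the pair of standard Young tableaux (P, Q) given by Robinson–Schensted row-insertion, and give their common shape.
P = [1, 2, 5, 6, 8] / [3, 7, 9] / [4];  Q = [1, 3, 4, 6, 9] / [2, 5, 8] / [7];  common shape = (5, 3, 1)

Row-insert the values π_1, π_2, … into P one at a time, bumping the leftmost entry strictly greater than the inserted value down to the next row. The recording tableau Q records, in position (i, j), the step at which that cell was added to P.
  Insert 4 (step 1): P = [4];  Q = [1]
  Insert 1 (step 2): P = [1] / [4];  Q = [1] / [2]
  Insert 3 (step 3): P = [1, 3] / [4];  Q = [1, 3] / [2]
  Insert 7 (step 4): P = [1, 3, 7] / [4];  Q = [1, 3, 4] / [2]
  Insert 5 (step 5): P = [1, 3, 5] / [4, 7];  Q = [1, 3, 4] / [2, 5]
  Insert 9 (step 6): P = [1, 3, 5, 9] / [4, 7];  Q = [1, 3, 4, 6] / [2, 5]
  Insert 2 (step 7): P = [1, 2, 5, 9] / [3, 7] / [4];  Q = [1, 3, 4, 6] / [2, 5] / [7]
  Insert 6 (step 8): P = [1, 2, 5, 6] / [3, 7, 9] / [4];  Q = [1, 3, 4, 6] / [2, 5, 8] / [7]
  Insert 8 (step 9): P = [1, 2, 5, 6, 8] / [3, 7, 9] / [4];  Q = [1, 3, 4, 6, 9] / [2, 5, 8] / [7]
Final shape: (5, 3, 1).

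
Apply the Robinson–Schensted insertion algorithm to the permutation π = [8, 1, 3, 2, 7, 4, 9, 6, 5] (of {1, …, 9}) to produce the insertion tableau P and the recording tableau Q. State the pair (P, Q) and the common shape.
P = [1, 2, 4, 5] / [3, 6, 9] / [7] / [8];  Q = [1, 3, 5, 7] / [2, 6, 8] / [4] / [9];  common shape = (4, 3, 1, 1)

Row-insert the values π_1, π_2, … into P one at a time, bumping the leftmost entry strictly greater than the inserted value down to the next row. The recording tableau Q records, in position (i, j), the step at which that cell was added to P.
  Insert 8 (step 1): P = [8];  Q = [1]
  Insert 1 (step 2): P = [1] / [8];  Q = [1] / [2]
  Insert 3 (step 3): P = [1, 3] / [8];  Q = [1, 3] / [2]
  Insert 2 (step 4): P = [1, 2] / [3] / [8];  Q = [1, 3] / [2] / [4]
  Insert 7 (step 5): P = [1, 2, 7] / [3] / [8];  Q = [1, 3, 5] / [2] / [4]
  Insert 4 (step 6): P = [1, 2, 4] / [3, 7] / [8];  Q = [1, 3, 5] / [2, 6] / [4]
  Insert 9 (step 7): P = [1, 2, 4, 9] / [3, 7] / [8];  Q = [1, 3, 5, 7] / [2, 6] / [4]
  Insert 6 (step 8): P = [1, 2, 4, 6] / [3, 7, 9] / [8];  Q = [1, 3, 5, 7] / [2, 6, 8] / [4]
  Insert 5 (step 9): P = [1, 2, 4, 5] / [3, 6, 9] / [7] / [8];  Q = [1, 3, 5, 7] / [2, 6, 8] / [4] / [9]
Final shape: (4, 3, 1, 1).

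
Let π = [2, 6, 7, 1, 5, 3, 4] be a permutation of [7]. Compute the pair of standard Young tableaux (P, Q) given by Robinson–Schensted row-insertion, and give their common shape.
P = [1, 3, 4] / [2, 5, 7] / [6];  Q = [1, 2, 3] / [4, 5, 7] / [6];  common shape = (3, 3, 1)

Row-insert the values π_1, π_2, … into P one at a time, bumping the leftmost entry strictly greater than the inserted value down to the next row. The recording tableau Q records, in position (i, j), the step at which that cell was added to P.
  Insert 2 (step 1): P = [2];  Q = [1]
  Insert 6 (step 2): P = [2, 6];  Q = [1, 2]
  Insert 7 (step 3): P = [2, 6, 7];  Q = [1, 2, 3]
  Insert 1 (step 4): P = [1, 6, 7] / [2];  Q = [1, 2, 3] / [4]
  Insert 5 (step 5): P = [1, 5, 7] / [2, 6];  Q = [1, 2, 3] / [4, 5]
  Insert 3 (step 6): P = [1, 3, 7] / [2, 5] / [6];  Q = [1, 2, 3] / [4, 5] / [6]
  Insert 4 (step 7): P = [1, 3, 4] / [2, 5, 7] / [6];  Q = [1, 2, 3] / [4, 5, 7] / [6]
Final shape: (3, 3, 1).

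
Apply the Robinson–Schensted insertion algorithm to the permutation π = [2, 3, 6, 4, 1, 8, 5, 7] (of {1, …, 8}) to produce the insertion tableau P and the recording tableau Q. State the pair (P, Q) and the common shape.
P = [1, 3, 4, 5, 7] / [2, 8] / [6];  Q = [1, 2, 3, 6, 8] / [4, 7] / [5];  common shape = (5, 2, 1)

Row-insert the values π_1, π_2, … into P one at a time, bumping the leftmost entry strictly greater than the inserted value down to the next row. The recording tableau Q records, in position (i, j), the step at which that cell was added to P.
  Insert 2 (step 1): P = [2];  Q = [1]
  Insert 3 (step 2): P = [2, 3];  Q = [1, 2]
  Insert 6 (step 3): P = [2, 3, 6];  Q = [1, 2, 3]
  Insert 4 (step 4): P = [2, 3, 4] / [6];  Q = [1, 2, 3] / [4]
  Insert 1 (step 5): P = [1, 3, 4] / [2] / [6];  Q = [1, 2, 3] / [4] / [5]
  Insert 8 (step 6): P = [1, 3, 4, 8] / [2] / [6];  Q = [1, 2, 3, 6] / [4] / [5]
  Insert 5 (step 7): P = [1, 3, 4, 5] / [2, 8] / [6];  Q = [1, 2, 3, 6] / [4, 7] / [5]
  Insert 7 (step 8): P = [1, 3, 4, 5, 7] / [2, 8] / [6];  Q = [1, 2, 3, 6, 8] / [4, 7] / [5]
Final shape: (5, 2, 1).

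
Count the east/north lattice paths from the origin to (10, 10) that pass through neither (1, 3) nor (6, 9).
Number of paths = 123211

Inclusion–exclusion. Total paths: C(20, 10) = 184756. Through P₁: C(4, 1)·C(16, 9) = 45760. Through P₂: C(15, 6)·C(5, 4) = 25025. Since P₁ is strictly southwest of P₂, a monotone path through both must visit P₁ then P₂; paths through both = C(4, 1)·C(11, 5)·C(5, 4) = 9240. Avoid both = 184756 − 45760 − 25025 + 9240 = 123211.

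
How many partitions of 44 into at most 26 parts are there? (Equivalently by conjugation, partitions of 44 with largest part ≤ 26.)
p(44, parts ≤ 26) = 73963

Use the recurrence p(n, m) = p(n, m−1) + p(n−m, m): either the largest part is < m (count p(n, m−1)) or the largest part is exactly m (remove one copy of m, count p(n−m, m)). With p(0, ·) = 1 this gives p(44, parts ≤ 26) = 73963. (By conjugating Young diagrams, this also counts partitions of 44 into at most 26 parts.)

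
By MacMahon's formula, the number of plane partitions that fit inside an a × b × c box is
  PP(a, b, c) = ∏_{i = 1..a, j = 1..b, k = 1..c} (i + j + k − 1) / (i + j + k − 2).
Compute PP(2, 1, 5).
PP(2, 1, 5) = 21

Evaluate the triple product over i = 1..2, j = 1..1, k = 1..5. The factors are (2/1) · (3/2) · (4/3) · (5/4) · (6/5) · (3/2) · (4/3) · (5/4) · … (10 factors total). The numerators and denominators telescope so the product is an integer; carrying out the multiplication exactly gives PP(2, 1, 5) = 21.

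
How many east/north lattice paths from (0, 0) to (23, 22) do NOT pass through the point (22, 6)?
Number of paths = 4116708959220

Total paths from (0, 0) to (23, 22): C(45, 23) = 4116715363800. Paths through (22, 6): (paths (0, 0) → (22, 6)) × (paths (22, 6) → (23, 22)) = C(28, 22) · C(17, 1) = 376740 · 17 = 6404580. Avoidance count = 4116715363800 − 6404580 = 4116708959220.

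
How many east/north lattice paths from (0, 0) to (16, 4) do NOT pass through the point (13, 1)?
Number of paths = 4565

Total paths from (0, 0) to (16, 4): C(20, 16) = 4845. Paths through (13, 1): (paths (0, 0) → (13, 1)) × (paths (13, 1) → (16, 4)) = C(14, 13) · C(6, 3) = 14 · 20 = 280. Avoidance count = 4845 − 280 = 4565.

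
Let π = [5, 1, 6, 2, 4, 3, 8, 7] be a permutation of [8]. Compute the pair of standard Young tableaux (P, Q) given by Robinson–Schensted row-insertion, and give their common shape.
P = [1, 2, 3, 7] / [4, 6, 8] / [5];  Q = [1, 3, 5, 7] / [2, 4, 8] / [6];  common shape = (4, 3, 1)

Row-insert the values π_1, π_2, … into P one at a time, bumping the leftmost entry strictly greater than the inserted value down to the next row. The recording tableau Q records, in position (i, j), the step at which that cell was added to P.
  Insert 5 (step 1): P = [5];  Q = [1]
  Insert 1 (step 2): P = [1] / [5];  Q = [1] / [2]
  Insert 6 (step 3): P = [1, 6] / [5];  Q = [1, 3] / [2]
  Insert 2 (step 4): P = [1, 2] / [5, 6];  Q = [1, 3] / [2, 4]
  Insert 4 (step 5): P = [1, 2, 4] / [5, 6];  Q = [1, 3, 5] / [2, 4]
  Insert 3 (step 6): P = [1, 2, 3] / [4, 6] / [5];  Q = [1, 3, 5] / [2, 4] / [6]
  Insert 8 (step 7): P = [1, 2, 3, 8] / [4, 6] / [5];  Q = [1, 3, 5, 7] / [2, 4] / [6]
  Insert 7 (step 8): P = [1, 2, 3, 7] / [4, 6, 8] / [5];  Q = [1, 3, 5, 7] / [2, 4, 8] / [6]
Final shape: (4, 3, 1).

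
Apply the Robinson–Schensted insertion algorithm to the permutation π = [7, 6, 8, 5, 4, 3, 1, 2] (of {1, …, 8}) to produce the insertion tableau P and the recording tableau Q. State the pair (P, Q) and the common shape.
P = [1, 2] / [3, 8] / [4] / [5] / [6] / [7];  Q = [1, 3] / [2, 8] / [4] / [5] / [6] / [7];  common shape = (2, 2, 1, 1, 1, 1)

Row-insert the values π_1, π_2, … into P one at a time, bumping the leftmost entry strictly greater than the inserted value down to the next row. The recording tableau Q records, in position (i, j), the step at which that cell was added to P.
  Insert 7 (step 1): P = [7];  Q = [1]
  Insert 6 (step 2): P = [6] / [7];  Q = [1] / [2]
  Insert 8 (step 3): P = [6, 8] / [7];  Q = [1, 3] / [2]
  Insert 5 (step 4): P = [5, 8] / [6] / [7];  Q = [1, 3] / [2] / [4]
  Insert 4 (step 5): P = [4, 8] / [5] / [6] / [7];  Q = [1, 3] / [2] / [4] / [5]
  Insert 3 (step 6): P = [3, 8] / [4] / [5] / [6] / [7];  Q = [1, 3] / [2] / [4] / [5] / [6]
  Insert 1 (step 7): P = [1, 8] / [3] / [4] / [5] / [6] / [7];  Q = [1, 3] / [2] / [4] / [5] / [6] / [7]
  Insert 2 (step 8): P = [1, 2] / [3, 8] / [4] / [5] / [6] / [7];  Q = [1, 3] / [2, 8] / [4] / [5] / [6] / [7]
Final shape: (2, 2, 1, 1, 1, 1).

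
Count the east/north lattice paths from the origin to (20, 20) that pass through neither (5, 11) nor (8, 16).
Number of paths = 131241980688

Inclusion–exclusion. Total paths: C(40, 20) = 137846528820. Through P₁: C(16, 5)·C(24, 15) = 5711177472. Through P₂: C(24, 8)·C(16, 12) = 1338557220. Since P₁ is strictly southwest of P₂, a monotone path through both must visit P₁ then P₂; paths through both = C(16, 5)·C(8, 3)·C(16, 12) = 445186560. Avoid both = 137846528820 − 5711177472 − 1338557220 + 445186560 = 131241980688.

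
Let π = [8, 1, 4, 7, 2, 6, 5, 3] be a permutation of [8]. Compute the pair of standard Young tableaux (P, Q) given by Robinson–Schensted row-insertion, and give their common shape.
P = [1, 2, 3] / [4, 5] / [6] / [7] / [8];  Q = [1, 3, 4] / [2, 6] / [5] / [7] / [8];  common shape = (3, 2, 1, 1, 1)

Row-insert the values π_1, π_2, … into P one at a time, bumping the leftmost entry strictly greater than the inserted value down to the next row. The recording tableau Q records, in position (i, j), the step at which that cell was added to P.
  Insert 8 (step 1): P = [8];  Q = [1]
  Insert 1 (step 2): P = [1] / [8];  Q = [1] / [2]
  Insert 4 (step 3): P = [1, 4] / [8];  Q = [1, 3] / [2]
  Insert 7 (step 4): P = [1, 4, 7] / [8];  Q = [1, 3, 4] / [2]
  Insert 2 (step 5): P = [1, 2, 7] / [4] / [8];  Q = [1, 3, 4] / [2] / [5]
  Insert 6 (step 6): P = [1, 2, 6] / [4, 7] / [8];  Q = [1, 3, 4] / [2, 6] / [5]
  Insert 5 (step 7): P = [1, 2, 5] / [4, 6] / [7] / [8];  Q = [1, 3, 4] / [2, 6] / [5] / [7]
  Insert 3 (step 8): P = [1, 2, 3] / [4, 5] / [6] / [7] / [8];  Q = [1, 3, 4] / [2, 6] / [5] / [7] / [8]
Final shape: (3, 2, 1, 1, 1).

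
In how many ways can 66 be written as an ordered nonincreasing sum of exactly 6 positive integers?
p(66, 6 parts) = 19858

Partitions of n into exactly k parts are in bijection with partitions of n − k into at most k parts (subtract 1 from each part). So p(66, exactly 6) = p(60, parts ≤ 6). Computing via the recurrence p(m, j) = p(m, j−1) + p(m−j, j) gives 19858.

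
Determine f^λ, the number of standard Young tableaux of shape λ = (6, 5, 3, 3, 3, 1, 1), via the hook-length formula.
# SYT of shape (6, 5, 3, 3, 3, 1, 1) = 2133931800

Hook-length formula: f^λ = n! / Π hook(c), product over all cells c of the Young diagram. For λ = (6, 5, 3, 3, 3, 1, 1), n = 22 boxes. Hook lengths by row (left-to-right, top-to-bottom): [12, 9, 8, 4, 3, 1]; [10, 7, 6, 2, 1]; [7, 4, 3]; [6, 3, 2]; [5, 2, 1]; [2]; [1]. Product of hooks = 526727577600. So f^λ = 22! / 526727577600 = 1124000727777607680000 / 526727577600 = 2133931800.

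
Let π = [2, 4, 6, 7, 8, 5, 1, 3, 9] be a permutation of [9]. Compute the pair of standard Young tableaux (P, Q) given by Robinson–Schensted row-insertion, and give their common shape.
P = [1, 3, 5, 7, 8, 9] / [2, 4] / [6];  Q = [1, 2, 3, 4, 5, 9] / [6, 8] / [7];  common shape = (6, 2, 1)

Row-insert the values π_1, π_2, … into P one at a time, bumping the leftmost entry strictly greater than the inserted value down to the next row. The recording tableau Q records, in position (i, j), the step at which that cell was added to P.
  Insert 2 (step 1): P = [2];  Q = [1]
  Insert 4 (step 2): P = [2, 4];  Q = [1, 2]
  Insert 6 (step 3): P = [2, 4, 6];  Q = [1, 2, 3]
  Insert 7 (step 4): P = [2, 4, 6, 7];  Q = [1, 2, 3, 4]
  Insert 8 (step 5): P = [2, 4, 6, 7, 8];  Q = [1, 2, 3, 4, 5]
  Insert 5 (step 6): P = [2, 4, 5, 7, 8] / [6];  Q = [1, 2, 3, 4, 5] / [6]
  Insert 1 (step 7): P = [1, 4, 5, 7, 8] / [2] / [6];  Q = [1, 2, 3, 4, 5] / [6] / [7]
  Insert 3 (step 8): P = [1, 3, 5, 7, 8] / [2, 4] / [6];  Q = [1, 2, 3, 4, 5] / [6, 8] / [7]
  Insert 9 (step 9): P = [1, 3, 5, 7, 8, 9] / [2, 4] / [6];  Q = [1, 2, 3, 4, 5, 9] / [6, 8] / [7]
Final shape: (6, 2, 1).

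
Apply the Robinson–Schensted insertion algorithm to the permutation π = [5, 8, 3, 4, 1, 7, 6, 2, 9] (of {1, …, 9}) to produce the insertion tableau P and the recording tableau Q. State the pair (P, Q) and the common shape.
P = [1, 2, 6, 9] / [3, 4] / [5, 7] / [8];  Q = [1, 2, 6, 9] / [3, 4] / [5, 7] / [8];  common shape = (4, 2, 2, 1)

Row-insert the values π_1, π_2, … into P one at a time, bumping the leftmost entry strictly greater than the inserted value down to the next row. The recording tableau Q records, in position (i, j), the step at which that cell was added to P.
  Insert 5 (step 1): P = [5];  Q = [1]
  Insert 8 (step 2): P = [5, 8];  Q = [1, 2]
  Insert 3 (step 3): P = [3, 8] / [5];  Q = [1, 2] / [3]
  Insert 4 (step 4): P = [3, 4] / [5, 8];  Q = [1, 2] / [3, 4]
  Insert 1 (step 5): P = [1, 4] / [3, 8] / [5];  Q = [1, 2] / [3, 4] / [5]
  Insert 7 (step 6): P = [1, 4, 7] / [3, 8] / [5];  Q = [1, 2, 6] / [3, 4] / [5]
  Insert 6 (step 7): P = [1, 4, 6] / [3, 7] / [5, 8];  Q = [1, 2, 6] / [3, 4] / [5, 7]
  Insert 2 (step 8): P = [1, 2, 6] / [3, 4] / [5, 7] / [8];  Q = [1, 2, 6] / [3, 4] / [5, 7] / [8]
  Insert 9 (step 9): P = [1, 2, 6, 9] / [3, 4] / [5, 7] / [8];  Q = [1, 2, 6, 9] / [3, 4] / [5, 7] / [8]
Final shape: (4, 2, 2, 1).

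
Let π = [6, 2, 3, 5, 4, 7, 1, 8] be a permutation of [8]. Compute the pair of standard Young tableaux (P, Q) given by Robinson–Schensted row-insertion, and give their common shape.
P = [1, 3, 4, 7, 8] / [2] / [5] / [6];  Q = [1, 3, 4, 6, 8] / [2] / [5] / [7];  common shape = (5, 1, 1, 1)

Row-insert the values π_1, π_2, … into P one at a time, bumping the leftmost entry strictly greater than the inserted value down to the next row. The recording tableau Q records, in position (i, j), the step at which that cell was added to P.
  Insert 6 (step 1): P = [6];  Q = [1]
  Insert 2 (step 2): P = [2] / [6];  Q = [1] / [2]
  Insert 3 (step 3): P = [2, 3] / [6];  Q = [1, 3] / [2]
  Insert 5 (step 4): P = [2, 3, 5] / [6];  Q = [1, 3, 4] / [2]
  Insert 4 (step 5): P = [2, 3, 4] / [5] / [6];  Q = [1, 3, 4] / [2] / [5]
  Insert 7 (step 6): P = [2, 3, 4, 7] / [5] / [6];  Q = [1, 3, 4, 6] / [2] / [5]
  Insert 1 (step 7): P = [1, 3, 4, 7] / [2] / [5] / [6];  Q = [1, 3, 4, 6] / [2] / [5] / [7]
  Insert 8 (step 8): P = [1, 3, 4, 7, 8] / [2] / [5] / [6];  Q = [1, 3, 4, 6, 8] / [2] / [5] / [7]
Final shape: (5, 1, 1, 1).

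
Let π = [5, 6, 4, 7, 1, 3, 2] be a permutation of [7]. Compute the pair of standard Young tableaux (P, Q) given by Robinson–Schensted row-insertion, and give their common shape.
P = [1, 2, 7] / [3, 6] / [4] / [5];  Q = [1, 2, 4] / [3, 6] / [5] / [7];  common shape = (3, 2, 1, 1)

Row-insert the values π_1, π_2, … into P one at a time, bumping the leftmost entry strictly greater than the inserted value down to the next row. The recording tableau Q records, in position (i, j), the step at which that cell was added to P.
  Insert 5 (step 1): P = [5];  Q = [1]
  Insert 6 (step 2): P = [5, 6];  Q = [1, 2]
  Insert 4 (step 3): P = [4, 6] / [5];  Q = [1, 2] / [3]
  Insert 7 (step 4): P = [4, 6, 7] / [5];  Q = [1, 2, 4] / [3]
  Insert 1 (step 5): P = [1, 6, 7] / [4] / [5];  Q = [1, 2, 4] / [3] / [5]
  Insert 3 (step 6): P = [1, 3, 7] / [4, 6] / [5];  Q = [1, 2, 4] / [3, 6] / [5]
  Insert 2 (step 7): P = [1, 2, 7] / [3, 6] / [4] / [5];  Q = [1, 2, 4] / [3, 6] / [5] / [7]
Final shape: (3, 2, 1, 1).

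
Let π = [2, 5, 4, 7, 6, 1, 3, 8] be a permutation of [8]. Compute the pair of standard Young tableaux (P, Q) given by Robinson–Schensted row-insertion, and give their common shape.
P = [1, 3, 6, 8] / [2, 4] / [5, 7];  Q = [1, 2, 4, 8] / [3, 5] / [6, 7];  common shape = (4, 2, 2)

Row-insert the values π_1, π_2, … into P one at a time, bumping the leftmost entry strictly greater than the inserted value down to the next row. The recording tableau Q records, in position (i, j), the step at which that cell was added to P.
  Insert 2 (step 1): P = [2];  Q = [1]
  Insert 5 (step 2): P = [2, 5];  Q = [1, 2]
  Insert 4 (step 3): P = [2, 4] / [5];  Q = [1, 2] / [3]
  Insert 7 (step 4): P = [2, 4, 7] / [5];  Q = [1, 2, 4] / [3]
  Insert 6 (step 5): P = [2, 4, 6] / [5, 7];  Q = [1, 2, 4] / [3, 5]
  Insert 1 (step 6): P = [1, 4, 6] / [2, 7] / [5];  Q = [1, 2, 4] / [3, 5] / [6]
  Insert 3 (step 7): P = [1, 3, 6] / [2, 4] / [5, 7];  Q = [1, 2, 4] / [3, 5] / [6, 7]
  Insert 8 (step 8): P = [1, 3, 6, 8] / [2, 4] / [5, 7];  Q = [1, 2, 4, 8] / [3, 5] / [6, 7]
Final shape: (4, 2, 2).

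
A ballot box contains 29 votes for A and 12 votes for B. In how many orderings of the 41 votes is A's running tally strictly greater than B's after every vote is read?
Strict-lead orderings = 3275052040

Total orderings of the 41 votes with 29 for A: C(41, 29) = 7898654920. By the Bertrand ballot formula (Cycle Lemma / reflection principle), the number of orderings in which A is strictly ahead of B throughout is (p − q)/(p + q) · C(p + q, p) = (29 − 12)/(29 + 12) · 7898654920 = 3275052040.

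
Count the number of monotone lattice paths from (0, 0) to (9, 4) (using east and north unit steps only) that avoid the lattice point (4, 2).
Number of paths = 400

Total paths from (0, 0) to (9, 4): C(13, 9) = 715. Paths through (4, 2): (paths (0, 0) → (4, 2)) × (paths (4, 2) → (9, 4)) = C(6, 4) · C(7, 5) = 15 · 21 = 315. Avoidance count = 715 − 315 = 400.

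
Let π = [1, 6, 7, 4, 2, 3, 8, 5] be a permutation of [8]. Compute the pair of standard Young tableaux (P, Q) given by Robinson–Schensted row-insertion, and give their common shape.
P = [1, 2, 3, 5] / [4, 7, 8] / [6];  Q = [1, 2, 3, 7] / [4, 6, 8] / [5];  common shape = (4, 3, 1)

Row-insert the values π_1, π_2, … into P one at a time, bumping the leftmost entry strictly greater than the inserted value down to the next row. The recording tableau Q records, in position (i, j), the step at which that cell was added to P.
  Insert 1 (step 1): P = [1];  Q = [1]
  Insert 6 (step 2): P = [1, 6];  Q = [1, 2]
  Insert 7 (step 3): P = [1, 6, 7];  Q = [1, 2, 3]
  Insert 4 (step 4): P = [1, 4, 7] / [6];  Q = [1, 2, 3] / [4]
  Insert 2 (step 5): P = [1, 2, 7] / [4] / [6];  Q = [1, 2, 3] / [4] / [5]
  Insert 3 (step 6): P = [1, 2, 3] / [4, 7] / [6];  Q = [1, 2, 3] / [4, 6] / [5]
  Insert 8 (step 7): P = [1, 2, 3, 8] / [4, 7] / [6];  Q = [1, 2, 3, 7] / [4, 6] / [5]
  Insert 5 (step 8): P = [1, 2, 3, 5] / [4, 7, 8] / [6];  Q = [1, 2, 3, 7] / [4, 6, 8] / [5]
Final shape: (4, 3, 1).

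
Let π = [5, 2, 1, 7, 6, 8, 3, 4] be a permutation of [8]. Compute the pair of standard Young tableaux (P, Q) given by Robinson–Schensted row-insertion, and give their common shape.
P = [1, 3, 4] / [2, 6, 8] / [5, 7];  Q = [1, 4, 6] / [2, 5, 8] / [3, 7];  common shape = (3, 3, 2)

Row-insert the values π_1, π_2, … into P one at a time, bumping the leftmost entry strictly greater than the inserted value down to the next row. The recording tableau Q records, in position (i, j), the step at which that cell was added to P.
  Insert 5 (step 1): P = [5];  Q = [1]
  Insert 2 (step 2): P = [2] / [5];  Q = [1] / [2]
  Insert 1 (step 3): P = [1] / [2] / [5];  Q = [1] / [2] / [3]
  Insert 7 (step 4): P = [1, 7] / [2] / [5];  Q = [1, 4] / [2] / [3]
  Insert 6 (step 5): P = [1, 6] / [2, 7] / [5];  Q = [1, 4] / [2, 5] / [3]
  Insert 8 (step 6): P = [1, 6, 8] / [2, 7] / [5];  Q = [1, 4, 6] / [2, 5] / [3]
  Insert 3 (step 7): P = [1, 3, 8] / [2, 6] / [5, 7];  Q = [1, 4, 6] / [2, 5] / [3, 7]
  Insert 4 (step 8): P = [1, 3, 4] / [2, 6, 8] / [5, 7];  Q = [1, 4, 6] / [2, 5, 8] / [3, 7]
Final shape: (3, 3, 2).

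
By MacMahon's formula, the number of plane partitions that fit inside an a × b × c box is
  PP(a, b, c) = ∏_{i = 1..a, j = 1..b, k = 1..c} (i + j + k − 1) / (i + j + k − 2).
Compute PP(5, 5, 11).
PP(5, 5, 11) = 46960429261824

Evaluate the triple product over i = 1..5, j = 1..5, k = 1..11. The factors are (2/1) · (3/2) · (4/3) · (5/4) · (6/5) · (7/6) · (8/7) · (9/8) · … (275 factors total). The numerators and denominators telescope so the product is an integer; carrying out the multiplication exactly gives PP(5, 5, 11) = 46960429261824.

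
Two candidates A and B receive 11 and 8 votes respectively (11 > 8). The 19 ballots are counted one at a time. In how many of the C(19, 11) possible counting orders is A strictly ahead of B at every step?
Strict-lead orderings = 11934

Total orderings of the 19 votes with 11 for A: C(19, 11) = 75582. By the Bertrand ballot formula (Cycle Lemma / reflection principle), the number of orderings in which A is strictly ahead of B throughout is (p − q)/(p + q) · C(p + q, p) = (11 − 8)/(11 + 8) · 75582 = 11934.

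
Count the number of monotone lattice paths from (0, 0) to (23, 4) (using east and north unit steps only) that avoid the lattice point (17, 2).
Number of paths = 12762

Total paths from (0, 0) to (23, 4): C(27, 23) = 17550. Paths through (17, 2): (paths (0, 0) → (17, 2)) × (paths (17, 2) → (23, 4)) = C(19, 17) · C(8, 6) = 171 · 28 = 4788. Avoidance count = 17550 − 4788 = 12762.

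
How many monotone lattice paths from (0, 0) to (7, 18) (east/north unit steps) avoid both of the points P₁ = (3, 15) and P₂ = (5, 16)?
Number of paths = 344734

Inclusion–exclusion. Total paths: C(25, 7) = 480700. Through P₁: C(18, 3)·C(7, 4) = 28560. Through P₂: C(21, 5)·C(4, 2) = 122094. Since P₁ is strictly southwest of P₂, a monotone path through both must visit P₁ then P₂; paths through both = C(18, 3)·C(3, 2)·C(4, 2) = 14688. Avoid both = 480700 − 28560 − 122094 + 14688 = 344734.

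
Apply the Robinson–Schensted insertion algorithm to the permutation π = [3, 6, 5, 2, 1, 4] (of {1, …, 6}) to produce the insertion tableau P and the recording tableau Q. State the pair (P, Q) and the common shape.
P = [1, 4] / [2, 5] / [3] / [6];  Q = [1, 2] / [3, 6] / [4] / [5];  common shape = (2, 2, 1, 1)

Row-insert the values π_1, π_2, … into P one at a time, bumping the leftmost entry strictly greater than the inserted value down to the next row. The recording tableau Q records, in position (i, j), the step at which that cell was added to P.
  Insert 3 (step 1): P = [3];  Q = [1]
  Insert 6 (step 2): P = [3, 6];  Q = [1, 2]
  Insert 5 (step 3): P = [3, 5] / [6];  Q = [1, 2] / [3]
  Insert 2 (step 4): P = [2, 5] / [3] / [6];  Q = [1, 2] / [3] / [4]
  Insert 1 (step 5): P = [1, 5] / [2] / [3] / [6];  Q = [1, 2] / [3] / [4] / [5]
  Insert 4 (step 6): P = [1, 4] / [2, 5] / [3] / [6];  Q = [1, 2] / [3, 6] / [4] / [5]
Final shape: (2, 2, 1, 1).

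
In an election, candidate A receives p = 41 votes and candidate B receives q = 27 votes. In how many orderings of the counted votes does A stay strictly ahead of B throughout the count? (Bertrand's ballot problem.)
Strict-lead orderings = 1401733046198382128

Total orderings of the 68 votes with 41 for A: C(68, 41) = 6808417652963570336. By the Bertrand ballot formula (Cycle Lemma / reflection principle), the number of orderings in which A is strictly ahead of B throughout is (p − q)/(p + q) · C(p + q, p) = (41 − 27)/(41 + 27) · 6808417652963570336 = 1401733046198382128.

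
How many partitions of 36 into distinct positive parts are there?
q(36) = 668

A partition into distinct parts is a strictly decreasing sequence summing to n. The recurrence d(n, m) = d(n, m−1) + d(n−m, m−1) (use part m at most once) with q(n) = d(n, n) gives q(36) = 668. (Euler's theorem: # distinct-part partitions = # odd-part partitions.)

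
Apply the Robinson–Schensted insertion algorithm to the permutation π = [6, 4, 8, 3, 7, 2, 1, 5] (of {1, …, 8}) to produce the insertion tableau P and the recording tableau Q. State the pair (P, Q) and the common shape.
P = [1, 5] / [2, 7] / [3, 8] / [4] / [6];  Q = [1, 3] / [2, 5] / [4, 8] / [6] / [7];  common shape = (2, 2, 2, 1, 1)

Row-insert the values π_1, π_2, … into P one at a time, bumping the leftmost entry strictly greater than the inserted value down to the next row. The recording tableau Q records, in position (i, j), the step at which that cell was added to P.
  Insert 6 (step 1): P = [6];  Q = [1]
  Insert 4 (step 2): P = [4] / [6];  Q = [1] / [2]
  Insert 8 (step 3): P = [4, 8] / [6];  Q = [1, 3] / [2]
  Insert 3 (step 4): P = [3, 8] / [4] / [6];  Q = [1, 3] / [2] / [4]
  Insert 7 (step 5): P = [3, 7] / [4, 8] / [6];  Q = [1, 3] / [2, 5] / [4]
  Insert 2 (step 6): P = [2, 7] / [3, 8] / [4] / [6];  Q = [1, 3] / [2, 5] / [4] / [6]
  Insert 1 (step 7): P = [1, 7] / [2, 8] / [3] / [4] / [6];  Q = [1, 3] / [2, 5] / [4] / [6] / [7]
  Insert 5 (step 8): P = [1, 5] / [2, 7] / [3, 8] / [4] / [6];  Q = [1, 3] / [2, 5] / [4, 8] / [6] / [7]
Final shape: (2, 2, 2, 1, 1).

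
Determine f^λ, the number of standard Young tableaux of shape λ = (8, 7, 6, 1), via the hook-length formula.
# SYT of shape (8, 7, 6, 1) = 118243840

Hook-length formula: f^λ = n! / Π hook(c), product over all cells c of the Young diagram. For λ = (8, 7, 6, 1), n = 22 boxes. Hook lengths by row (left-to-right, top-to-bottom): [11, 9, 8, 7, 6, 5, 3, 1]; [9, 7, 6, 5, 4, 3, 1]; [7, 5, 4, 3, 2, 1]; [1]. Product of hooks = 9505786752000. So f^λ = 22! / 9505786752000 = 1124000727777607680000 / 9505786752000 = 118243840.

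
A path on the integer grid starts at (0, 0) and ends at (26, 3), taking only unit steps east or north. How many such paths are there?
Number of paths = 3654

A monotone lattice path from (0, 0) to (26, 3) consists of 26 east steps and 3 north steps in some order, so it is determined by which 26 of the 29 steps are east. The count is C(29, 26) = 3654.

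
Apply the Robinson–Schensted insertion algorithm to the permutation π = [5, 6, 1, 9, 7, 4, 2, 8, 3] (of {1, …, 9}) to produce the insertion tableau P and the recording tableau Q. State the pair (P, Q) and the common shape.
P = [1, 2, 3, 8] / [4, 6, 7] / [5] / [9];  Q = [1, 2, 4, 8] / [3, 5, 9] / [6] / [7];  common shape = (4, 3, 1, 1)

Row-insert the values π_1, π_2, … into P one at a time, bumping the leftmost entry strictly greater than the inserted value down to the next row. The recording tableau Q records, in position (i, j), the step at which that cell was added to P.
  Insert 5 (step 1): P = [5];  Q = [1]
  Insert 6 (step 2): P = [5, 6];  Q = [1, 2]
  Insert 1 (step 3): P = [1, 6] / [5];  Q = [1, 2] / [3]
  Insert 9 (step 4): P = [1, 6, 9] / [5];  Q = [1, 2, 4] / [3]
  Insert 7 (step 5): P = [1, 6, 7] / [5, 9];  Q = [1, 2, 4] / [3, 5]
  Insert 4 (step 6): P = [1, 4, 7] / [5, 6] / [9];  Q = [1, 2, 4] / [3, 5] / [6]
  Insert 2 (step 7): P = [1, 2, 7] / [4, 6] / [5] / [9];  Q = [1, 2, 4] / [3, 5] / [6] / [7]
  Insert 8 (step 8): P = [1, 2, 7, 8] / [4, 6] / [5] / [9];  Q = [1, 2, 4, 8] / [3, 5] / [6] / [7]
  Insert 3 (step 9): P = [1, 2, 3, 8] / [4, 6, 7] / [5] / [9];  Q = [1, 2, 4, 8] / [3, 5, 9] / [6] / [7]
Final shape: (4, 3, 1, 1).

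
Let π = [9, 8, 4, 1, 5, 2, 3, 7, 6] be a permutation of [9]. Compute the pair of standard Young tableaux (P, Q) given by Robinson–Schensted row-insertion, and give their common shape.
P = [1, 2, 3, 6] / [4, 5, 7] / [8] / [9];  Q = [1, 5, 7, 8] / [2, 6, 9] / [3] / [4];  common shape = (4, 3, 1, 1)

Row-insert the values π_1, π_2, … into P one at a time, bumping the leftmost entry strictly greater than the inserted value down to the next row. The recording tableau Q records, in position (i, j), the step at which that cell was added to P.
  Insert 9 (step 1): P = [9];  Q = [1]
  Insert 8 (step 2): P = [8] / [9];  Q = [1] / [2]
  Insert 4 (step 3): P = [4] / [8] / [9];  Q = [1] / [2] / [3]
  Insert 1 (step 4): P = [1] / [4] / [8] / [9];  Q = [1] / [2] / [3] / [4]
  Insert 5 (step 5): P = [1, 5] / [4] / [8] / [9];  Q = [1, 5] / [2] / [3] / [4]
  Insert 2 (step 6): P = [1, 2] / [4, 5] / [8] / [9];  Q = [1, 5] / [2, 6] / [3] / [4]
  Insert 3 (step 7): P = [1, 2, 3] / [4, 5] / [8] / [9];  Q = [1, 5, 7] / [2, 6] / [3] / [4]
  Insert 7 (step 8): P = [1, 2, 3, 7] / [4, 5] / [8] / [9];  Q = [1, 5, 7, 8] / [2, 6] / [3] / [4]
  Insert 6 (step 9): P = [1, 2, 3, 6] / [4, 5, 7] / [8] / [9];  Q = [1, 5, 7, 8] / [2, 6, 9] / [3] / [4]
Final shape: (4, 3, 1, 1).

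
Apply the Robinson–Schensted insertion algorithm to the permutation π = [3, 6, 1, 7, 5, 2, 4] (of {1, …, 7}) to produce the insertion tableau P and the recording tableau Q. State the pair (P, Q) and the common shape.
P = [1, 2, 4] / [3, 5, 7] / [6];  Q = [1, 2, 4] / [3, 5, 7] / [6];  common shape = (3, 3, 1)

Row-insert the values π_1, π_2, … into P one at a time, bumping the leftmost entry strictly greater than the inserted value down to the next row. The recording tableau Q records, in position (i, j), the step at which that cell was added to P.
  Insert 3 (step 1): P = [3];  Q = [1]
  Insert 6 (step 2): P = [3, 6];  Q = [1, 2]
  Insert 1 (step 3): P = [1, 6] / [3];  Q = [1, 2] / [3]
  Insert 7 (step 4): P = [1, 6, 7] / [3];  Q = [1, 2, 4] / [3]
  Insert 5 (step 5): P = [1, 5, 7] / [3, 6];  Q = [1, 2, 4] / [3, 5]
  Insert 2 (step 6): P = [1, 2, 7] / [3, 5] / [6];  Q = [1, 2, 4] / [3, 5] / [6]
  Insert 4 (step 7): P = [1, 2, 4] / [3, 5, 7] / [6];  Q = [1, 2, 4] / [3, 5, 7] / [6]
Final shape: (3, 3, 1).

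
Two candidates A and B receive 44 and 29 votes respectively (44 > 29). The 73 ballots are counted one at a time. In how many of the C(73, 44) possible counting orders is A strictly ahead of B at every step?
Strict-lead orderings = 39079497643281118800

Total orderings of the 73 votes with 44 for A: C(73, 44) = 190186888530634778160. By the Bertrand ballot formula (Cycle Lemma / reflection principle), the number of orderings in which A is strictly ahead of B throughout is (p − q)/(p + q) · C(p + q, p) = (44 − 29)/(44 + 29) · 190186888530634778160 = 39079497643281118800.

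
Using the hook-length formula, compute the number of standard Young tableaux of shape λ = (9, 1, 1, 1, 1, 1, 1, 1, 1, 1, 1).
# SYT of shape (9, 1, 1, 1, 1, 1, 1, 1, 1, 1, 1) = 43758

Hook-length formula: f^λ = n! / Π hook(c), product over all cells c of the Young diagram. For λ = (9, 1, 1, 1, 1, 1, 1, 1, 1, 1, 1), n = 19 boxes. Hook lengths by row (left-to-right, top-to-bottom): [19, 8, 7, 6, 5, 4, 3, 2, 1]; [10]; [9]; [8]; [7]; [6]; [5]; [4]; [3]; [2]; [1]. Product of hooks = 2779951104000. So f^λ = 19! / 2779951104000 = 121645100408832000 / 2779951104000 = 43758.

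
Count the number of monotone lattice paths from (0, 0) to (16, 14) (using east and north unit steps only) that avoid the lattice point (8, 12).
Number of paths = 139754025

Total paths from (0, 0) to (16, 14): C(30, 16) = 145422675. Paths through (8, 12): (paths (0, 0) → (8, 12)) × (paths (8, 12) → (16, 14)) = C(20, 8) · C(10, 8) = 125970 · 45 = 5668650. Avoidance count = 145422675 − 5668650 = 139754025.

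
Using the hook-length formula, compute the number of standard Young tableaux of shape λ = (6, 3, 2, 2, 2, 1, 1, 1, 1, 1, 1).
# SYT of shape (6, 3, 2, 2, 2, 1, 1, 1, 1, 1, 1) = 63371308

Hook-length formula: f^λ = n! / Π hook(c), product over all cells c of the Young diagram. For λ = (6, 3, 2, 2, 2, 1, 1, 1, 1, 1, 1), n = 21 boxes. Hook lengths by row (left-to-right, top-to-bottom): [16, 9, 5, 3, 2, 1]; [12, 5, 1]; [10, 3]; [9, 2]; [8, 1]; [6]; [5]; [4]; [3]; [2]; [1]. Product of hooks = 806215680000. So f^λ = 21! / 806215680000 = 51090942171709440000 / 806215680000 = 63371308.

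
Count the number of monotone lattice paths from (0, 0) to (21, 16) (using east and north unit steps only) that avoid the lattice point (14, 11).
Number of paths = 9345513870

Total paths from (0, 0) to (21, 16): C(37, 21) = 12875774670. Paths through (14, 11): (paths (0, 0) → (14, 11)) × (paths (14, 11) → (21, 16)) = C(25, 14) · C(12, 7) = 4457400 · 792 = 3530260800. Avoidance count = 12875774670 − 3530260800 = 9345513870.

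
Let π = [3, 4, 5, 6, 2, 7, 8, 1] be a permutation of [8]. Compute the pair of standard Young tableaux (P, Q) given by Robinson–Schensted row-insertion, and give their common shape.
P = [1, 4, 5, 6, 7, 8] / [2] / [3];  Q = [1, 2, 3, 4, 6, 7] / [5] / [8];  common shape = (6, 1, 1)

Row-insert the values π_1, π_2, … into P one at a time, bumping the leftmost entry strictly greater than the inserted value down to the next row. The recording tableau Q records, in position (i, j), the step at which that cell was added to P.
  Insert 3 (step 1): P = [3];  Q = [1]
  Insert 4 (step 2): P = [3, 4];  Q = [1, 2]
  Insert 5 (step 3): P = [3, 4, 5];  Q = [1, 2, 3]
  Insert 6 (step 4): P = [3, 4, 5, 6];  Q = [1, 2, 3, 4]
  Insert 2 (step 5): P = [2, 4, 5, 6] / [3];  Q = [1, 2, 3, 4] / [5]
  Insert 7 (step 6): P = [2, 4, 5, 6, 7] / [3];  Q = [1, 2, 3, 4, 6] / [5]
  Insert 8 (step 7): P = [2, 4, 5, 6, 7, 8] / [3];  Q = [1, 2, 3, 4, 6, 7] / [5]
  Insert 1 (step 8): P = [1, 4, 5, 6, 7, 8] / [2] / [3];  Q = [1, 2, 3, 4, 6, 7] / [5] / [8]
Final shape: (6, 1, 1).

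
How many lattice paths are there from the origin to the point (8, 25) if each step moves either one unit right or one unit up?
Number of paths = 13884156

A monotone lattice path from (0, 0) to (8, 25) consists of 8 east steps and 25 north steps in some order, so it is determined by which 8 of the 33 steps are east. The count is C(33, 8) = 13884156.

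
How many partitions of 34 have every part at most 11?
p(34, parts ≤ 11) = 7972

Use the recurrence p(n, m) = p(n, m−1) + p(n−m, m): either the largest part is < m (count p(n, m−1)) or the largest part is exactly m (remove one copy of m, count p(n−m, m)). With p(0, ·) = 1 this gives p(34, parts ≤ 11) = 7972. (By conjugating Young diagrams, this also counts partitions of 34 into at most 11 parts.)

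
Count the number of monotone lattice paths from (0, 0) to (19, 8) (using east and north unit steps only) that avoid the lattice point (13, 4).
Number of paths = 1720275

Total paths from (0, 0) to (19, 8): C(27, 19) = 2220075. Paths through (13, 4): (paths (0, 0) → (13, 4)) × (paths (13, 4) → (19, 8)) = C(17, 13) · C(10, 6) = 2380 · 210 = 499800. Avoidance count = 2220075 − 499800 = 1720275.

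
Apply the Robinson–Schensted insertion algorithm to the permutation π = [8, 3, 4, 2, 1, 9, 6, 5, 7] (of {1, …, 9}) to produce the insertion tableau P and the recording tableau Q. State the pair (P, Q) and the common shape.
P = [1, 4, 5, 7] / [2, 6] / [3, 9] / [8];  Q = [1, 3, 6, 9] / [2, 7] / [4, 8] / [5];  common shape = (4, 2, 2, 1)

Row-insert the values π_1, π_2, … into P one at a time, bumping the leftmost entry strictly greater than the inserted value down to the next row. The recording tableau Q records, in position (i, j), the step at which that cell was added to P.
  Insert 8 (step 1): P = [8];  Q = [1]
  Insert 3 (step 2): P = [3] / [8];  Q = [1] / [2]
  Insert 4 (step 3): P = [3, 4] / [8];  Q = [1, 3] / [2]
  Insert 2 (step 4): P = [2, 4] / [3] / [8];  Q = [1, 3] / [2] / [4]
  Insert 1 (step 5): P = [1, 4] / [2] / [3] / [8];  Q = [1, 3] / [2] / [4] / [5]
  Insert 9 (step 6): P = [1, 4, 9] / [2] / [3] / [8];  Q = [1, 3, 6] / [2] / [4] / [5]
  Insert 6 (step 7): P = [1, 4, 6] / [2, 9] / [3] / [8];  Q = [1, 3, 6] / [2, 7] / [4] / [5]
  Insert 5 (step 8): P = [1, 4, 5] / [2, 6] / [3, 9] / [8];  Q = [1, 3, 6] / [2, 7] / [4, 8] / [5]
  Insert 7 (step 9): P = [1, 4, 5, 7] / [2, 6] / [3, 9] / [8];  Q = [1, 3, 6, 9] / [2, 7] / [4, 8] / [5]
Final shape: (4, 2, 2, 1).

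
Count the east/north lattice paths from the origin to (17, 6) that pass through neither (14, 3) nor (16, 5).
Number of paths = 54809

Inclusion–exclusion. Total paths: C(23, 17) = 100947. Through P₁: C(17, 14)·C(6, 3) = 13600. Through P₂: C(21, 16)·C(2, 1) = 40698. Since P₁ is strictly southwest of P₂, a monotone path through both must visit P₁ then P₂; paths through both = C(17, 14)·C(4, 2)·C(2, 1) = 8160. Avoid both = 100947 − 13600 − 40698 + 8160 = 54809.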